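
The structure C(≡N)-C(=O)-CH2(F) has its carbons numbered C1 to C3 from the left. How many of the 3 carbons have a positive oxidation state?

2

Tallying each carbon's bonds:
C1: 1C, 3N → 0 + 3 = +3
C2: 2C, 2O → 0 + 2 = +2
C3: 1C, 2H, 1F → 0 − 2 + 1 = -1
2 carbons (C1, C2) meet the condition.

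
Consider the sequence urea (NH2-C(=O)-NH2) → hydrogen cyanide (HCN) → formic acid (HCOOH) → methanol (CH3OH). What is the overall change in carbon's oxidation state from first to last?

Carbon oxidation states along the series — urea: +4, hydrogen cyanide: +2, formic acid: +2, methanol: -2.
Net change = -2 − (+4) = -6.

-6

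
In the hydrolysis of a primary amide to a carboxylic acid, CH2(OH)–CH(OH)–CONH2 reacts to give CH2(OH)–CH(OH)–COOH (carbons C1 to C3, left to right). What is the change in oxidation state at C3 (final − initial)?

Before: C3 has 1 bond to C, 2 bonds to O, 1 bond to N → oxidation state +3.
After: C3 has 1 bond to C, 3 bonds to O → oxidation state +3.
Δ = +3 − (+3) = 0, so no net redox change at C3.

0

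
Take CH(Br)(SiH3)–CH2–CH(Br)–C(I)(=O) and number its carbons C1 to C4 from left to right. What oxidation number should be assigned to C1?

Bonds to more-electronegative neighbours contribute +1 each, bonds to H or metals contribute −1 each, and C–C bonds contribute 0.
C1 has one bond to C (0), one bond to Br (+1), one bond to Si (-1), one bond to H (-1).
Oxidation state = 0 + 1 − 1 − 1 = -1.

-1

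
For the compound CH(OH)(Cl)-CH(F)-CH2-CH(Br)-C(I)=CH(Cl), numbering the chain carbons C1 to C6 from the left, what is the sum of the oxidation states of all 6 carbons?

Tallying each carbon's bonds:
C1: 1C, 1H, 1O, 1Cl → 0 − 1 + 1 + 1 = +1
C2: 2C, 1H, 1F → 0 − 1 + 1 = 0
C3: 2C, 2H → 0 − 2 = -2
C4: 2C, 1H, 1Br → 0 − 1 + 1 = 0
C5: 3C, 1I → 0 + 1 = +1
C6: 2C, 1H, 1Cl → 0 − 1 + 1 = 0
Sum = +1 + 0 − 2 + 0 + 1 + 0 = 0.

0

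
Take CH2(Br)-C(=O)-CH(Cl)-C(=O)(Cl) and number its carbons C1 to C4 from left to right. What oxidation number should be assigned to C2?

Each bond to a more electronegative atom (O, N, halogen) counts +1, each bond to a less electronegative atom (H, metal, B, Si) counts −1, and each C–C bond counts 0.
C2 has one bond to C (0), one bond to C (0), a double bond to O (2×+1 = +2).
Oxidation state = 0 + 0 + 2 = +2.

+2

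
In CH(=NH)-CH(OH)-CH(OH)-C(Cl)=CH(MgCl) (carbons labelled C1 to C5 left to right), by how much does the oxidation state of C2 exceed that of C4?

C2: 2C, 1H, 1O → 0 − 1 + 1 = 0
C4: 3C, 1Cl → 0 + 1 = +1
Difference: 0 − (+1) = -1.

-1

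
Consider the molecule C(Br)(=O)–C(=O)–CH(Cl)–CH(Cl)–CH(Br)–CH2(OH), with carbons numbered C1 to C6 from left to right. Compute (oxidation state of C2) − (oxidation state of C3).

C2: 2C, 2O → 0 + 2 = +2
C3: 2C, 1H, 1Cl → 0 − 1 + 1 = 0
Difference: +2 − (0) = +2.

+2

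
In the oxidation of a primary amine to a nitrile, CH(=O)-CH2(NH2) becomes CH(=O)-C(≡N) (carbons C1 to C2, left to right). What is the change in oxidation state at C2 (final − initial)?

Before: C2 has 1 bond to C, 2 bonds to H, 1 bond to N → oxidation state -1.
After: C2 has 1 bond to C, 3 bonds to N → oxidation state +3.
Δ = +3 − (-1) = +4, so this is an oxidation at C2.

+4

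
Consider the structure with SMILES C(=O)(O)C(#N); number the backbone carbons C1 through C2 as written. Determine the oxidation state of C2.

Count +1 for every bond to an atom more electronegative than carbon and −1 for every bond to one less electronegative; C–C bonds are 0.
C2 has one bond to C (0), a triple bond to N (3×+1 = +3).
Oxidation state = 0 + 3 = +3.

+3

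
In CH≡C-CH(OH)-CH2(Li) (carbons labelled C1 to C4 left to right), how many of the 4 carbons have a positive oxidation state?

Assign +1 per bond to O/N/halogen, −1 per bond to H or an electropositive element, and 0 per bond to carbon. Tallying each carbon:
C1: 3C, 1H → 0 − 1 = -1
C2: 4C → 0 = 0
C3: 2C, 1H, 1O → 0 − 1 + 1 = 0
C4: 1C, 2H, 1Li → 0 − 2 − 1 = -3
0 carbons meet the condition.

0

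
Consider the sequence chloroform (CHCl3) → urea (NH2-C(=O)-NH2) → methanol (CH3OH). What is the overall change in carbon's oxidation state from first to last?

Carbon oxidation states along the series — chloroform: +2, urea: +4, methanol: -2.
Net change = -2 − (+2) = -4.

-4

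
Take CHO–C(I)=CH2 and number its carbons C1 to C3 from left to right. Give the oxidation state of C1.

C1 has one bond to C (0), a double bond to O (2×+1 = +2), one bond to H (-1).
Oxidation state = 0 + 2 − 1 = +1.

+1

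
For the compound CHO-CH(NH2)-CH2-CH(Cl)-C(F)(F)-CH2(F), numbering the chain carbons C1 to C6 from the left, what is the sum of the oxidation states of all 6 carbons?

0

Tallying each carbon's bonds:
C1: 1C, 1H, 2O → 0 − 1 + 2 = +1
C2: 2C, 1H, 1N → 0 − 1 + 1 = 0
C3: 2C, 2H → 0 − 2 = -2
C4: 2C, 1H, 1Cl → 0 − 1 + 1 = 0
C5: 2C, 2F → 0 + 2 = +2
C6: 1C, 2H, 1F → 0 − 2 + 1 = -1
Sum = +1 + 0 − 2 + 0 + 2 − 1 = 0.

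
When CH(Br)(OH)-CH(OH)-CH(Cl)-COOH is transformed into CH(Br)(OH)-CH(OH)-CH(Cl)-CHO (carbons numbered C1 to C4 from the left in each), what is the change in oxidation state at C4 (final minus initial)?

-2

Before: C4 has 1 bond to C, 3 bonds to O → oxidation state +3.
After: C4 has 1 bond to C, 1 bond to H, 2 bonds to O → oxidation state +1.
Δ = +1 − (+3) = -2, so this is a reduction at C4.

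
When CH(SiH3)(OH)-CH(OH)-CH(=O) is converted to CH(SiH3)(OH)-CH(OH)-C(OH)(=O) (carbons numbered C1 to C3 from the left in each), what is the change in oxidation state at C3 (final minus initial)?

Before: C3 has 1 bond to C, 1 bond to H, 2 bonds to O → oxidation state +1.
After: C3 has 1 bond to C, 3 bonds to O → oxidation state +3.
Δ = +3 − (+1) = +2, so this is an oxidation at C3.

+2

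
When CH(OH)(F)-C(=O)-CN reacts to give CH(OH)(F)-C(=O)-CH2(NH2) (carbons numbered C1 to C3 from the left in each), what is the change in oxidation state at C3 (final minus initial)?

-4

Before: C3 has 1 bond to C, 3 bonds to N → oxidation state +3.
After: C3 has 1 bond to C, 2 bonds to H, 1 bond to N → oxidation state -1.
Δ = -1 − (+3) = -4, so this is a reduction at C3.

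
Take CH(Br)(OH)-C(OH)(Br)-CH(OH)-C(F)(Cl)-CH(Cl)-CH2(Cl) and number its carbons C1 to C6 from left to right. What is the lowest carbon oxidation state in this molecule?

Tallying each carbon's bonds:
C1: 1C, 1H, 1O, 1Br → 0 − 1 + 1 + 1 = +1
C2: 2C, 1O, 1Br → 0 + 1 + 1 = +2
C3: 2C, 1H, 1O → 0 − 1 + 1 = 0
C4: 2C, 1F, 1Cl → 0 + 1 + 1 = +2
C5: 2C, 1H, 1Cl → 0 − 1 + 1 = 0
C6: 1C, 2H, 1Cl → 0 − 2 + 1 = -1
The lowest value is -1.

-1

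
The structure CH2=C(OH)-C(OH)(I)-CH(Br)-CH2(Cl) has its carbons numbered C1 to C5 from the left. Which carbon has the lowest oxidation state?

C1

Each bond to a more electronegative atom (O, N, halogen) counts +1, each bond to a less electronegative atom (H, metal, B, Si) counts −1, and each C–C bond counts 0. Tallying each carbon:
C1: 2C, 2H → 0 − 2 = -2
C2: 3C, 1O → 0 + 1 = +1
C3: 2C, 1O, 1I → 0 + 1 + 1 = +2
C4: 2C, 1H, 1Br → 0 − 1 + 1 = 0
C5: 1C, 2H, 1Cl → 0 − 2 + 1 = -1
The most reduced carbon is C1 at -2.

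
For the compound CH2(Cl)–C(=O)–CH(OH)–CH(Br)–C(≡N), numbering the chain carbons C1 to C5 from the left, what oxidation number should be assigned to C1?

C1 has one bond to C (0), one bond to H (-1), one bond to Cl (+1), one bond to H (-1).
Oxidation state = 0 − 1 + 1 − 1 = -1.

-1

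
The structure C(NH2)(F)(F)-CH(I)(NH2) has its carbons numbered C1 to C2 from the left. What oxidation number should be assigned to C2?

Count +1 for every bond to an atom more electronegative than carbon and −1 for every bond to one less electronegative; C–C bonds are 0.
C2 has one bond to C (0), one bond to I (+1), one bond to N (+1), one bond to H (-1).
Oxidation state = 0 + 1 + 1 − 1 = +1.

+1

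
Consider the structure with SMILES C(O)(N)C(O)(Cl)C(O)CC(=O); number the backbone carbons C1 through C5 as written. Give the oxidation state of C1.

+1

C1 has one bond to C (0), one bond to O (+1), one bond to N (+1), one bond to H (-1).
Oxidation state = 0 + 1 + 1 − 1 = +1.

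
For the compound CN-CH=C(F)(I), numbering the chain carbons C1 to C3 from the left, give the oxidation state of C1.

+3

Each bond to a more electronegative atom (O, N, halogen) counts +1, each bond to a less electronegative atom (H, metal, B, Si) counts −1, and each C–C bond counts 0.
C1 has one bond to C (0), a triple bond to N (3×+1 = +3).
Oxidation state = 0 + 3 = +3.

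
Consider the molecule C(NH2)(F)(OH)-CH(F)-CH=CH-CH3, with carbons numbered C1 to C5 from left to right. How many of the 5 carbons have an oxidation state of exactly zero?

Tallying each carbon's bonds:
C1: 1C, 1O, 1N, 1F → 0 + 1 + 1 + 1 = +3
C2: 2C, 1H, 1F → 0 − 1 + 1 = 0
C3: 3C, 1H → 0 − 1 = -1
C4: 3C, 1H → 0 − 1 = -1
C5: 1C, 3H → 0 − 3 = -3
1 carbon (C2) meets the condition.

1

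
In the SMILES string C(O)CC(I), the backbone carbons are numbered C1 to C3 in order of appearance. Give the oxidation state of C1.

-1

C1 has one bond to C (0), one bond to O (+1), one bond to H (-1), one bond to H (-1).
Oxidation state = 0 + 1 − 1 − 1 = -1.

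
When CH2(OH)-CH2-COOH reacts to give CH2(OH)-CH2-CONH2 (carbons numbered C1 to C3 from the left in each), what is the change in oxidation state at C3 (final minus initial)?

0

Before: C3 has 1 bond to C, 3 bonds to O → oxidation state +3.
After: C3 has 1 bond to C, 2 bonds to O, 1 bond to N → oxidation state +3.
Δ = +3 − (+3) = 0, so no net redox change at C3.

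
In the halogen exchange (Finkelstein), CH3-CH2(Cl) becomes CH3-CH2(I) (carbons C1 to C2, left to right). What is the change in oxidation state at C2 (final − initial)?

Before: C2 has 1 bond to C, 2 bonds to H, 1 bond to Cl → oxidation state -1.
After: C2 has 1 bond to C, 2 bonds to H, 1 bond to I → oxidation state -1.
Δ = -1 − (-1) = 0, so no net redox change at C2.

0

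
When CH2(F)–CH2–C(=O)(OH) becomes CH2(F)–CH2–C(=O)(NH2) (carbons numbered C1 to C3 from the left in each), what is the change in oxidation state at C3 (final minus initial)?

Before: C3 has 1 bond to C, 3 bonds to O → oxidation state +3.
After: C3 has 1 bond to C, 2 bonds to O, 1 bond to N → oxidation state +3.
Δ = +3 − (+3) = 0, so no net redox change at C3.

0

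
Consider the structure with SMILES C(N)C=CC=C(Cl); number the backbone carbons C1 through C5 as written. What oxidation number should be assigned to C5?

0

Assign +1 per bond to O/N/halogen, −1 per bond to H or an electropositive element, and 0 per bond to carbon.
C5 has a double bond to C (2×0 = 0), one bond to Cl (+1), one bond to H (-1).
Oxidation state = 0 + 1 − 1 = 0.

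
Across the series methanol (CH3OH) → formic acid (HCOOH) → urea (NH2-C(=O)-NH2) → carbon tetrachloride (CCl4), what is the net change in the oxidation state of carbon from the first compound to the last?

+6

Carbon oxidation states along the series — methanol: -2, formic acid: +2, urea: +4, carbon tetrachloride: +4.
Net change = +4 − (-2) = +6.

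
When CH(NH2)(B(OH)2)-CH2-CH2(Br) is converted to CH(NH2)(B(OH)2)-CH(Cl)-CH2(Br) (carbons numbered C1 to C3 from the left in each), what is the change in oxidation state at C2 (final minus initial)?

Before: C2 has 2 bonds to C, 2 bonds to H → oxidation state -2.
After: C2 has 2 bonds to C, 1 bond to H, 1 bond to Cl → oxidation state 0.
Δ = 0 − (-2) = +2, so this is an oxidation at C2.

+2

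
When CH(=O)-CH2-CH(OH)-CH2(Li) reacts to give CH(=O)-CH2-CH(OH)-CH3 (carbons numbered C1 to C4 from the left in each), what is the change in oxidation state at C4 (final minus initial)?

Before: C4 has 1 bond to C, 2 bonds to H, 1 bond to Li → oxidation state -3.
After: C4 has 1 bond to C, 3 bonds to H → oxidation state -3.
Δ = -3 − (-3) = 0, so no net redox change at C4.

0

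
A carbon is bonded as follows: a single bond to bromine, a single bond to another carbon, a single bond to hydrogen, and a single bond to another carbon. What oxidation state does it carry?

The carbon has one bond to C (0), one bond to C (0), one bond to Br (+1), one bond to H (-1).
Oxidation state = 0 + 0 + 1 − 1 = 0.

0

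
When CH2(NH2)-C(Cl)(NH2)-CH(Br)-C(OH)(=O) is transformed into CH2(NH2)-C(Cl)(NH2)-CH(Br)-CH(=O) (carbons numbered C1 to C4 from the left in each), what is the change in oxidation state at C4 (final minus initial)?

-2

Before: C4 has 1 bond to C, 3 bonds to O → oxidation state +3.
After: C4 has 1 bond to C, 1 bond to H, 2 bonds to O → oxidation state +1.
Δ = +1 − (+3) = -2, so this is a reduction at C4.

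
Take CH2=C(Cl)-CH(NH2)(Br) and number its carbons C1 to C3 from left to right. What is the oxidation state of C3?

+1

C3 has one bond to C (0), one bond to N (+1), one bond to Br (+1), one bond to H (-1).
Oxidation state = 0 + 1 + 1 − 1 = +1.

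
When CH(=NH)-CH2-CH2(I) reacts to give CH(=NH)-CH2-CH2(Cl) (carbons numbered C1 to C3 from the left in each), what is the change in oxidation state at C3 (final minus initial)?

0

Before: C3 has 1 bond to C, 2 bonds to H, 1 bond to I → oxidation state -1.
After: C3 has 1 bond to C, 2 bonds to H, 1 bond to Cl → oxidation state -1.
Δ = -1 − (-1) = 0, so no net redox change at C3.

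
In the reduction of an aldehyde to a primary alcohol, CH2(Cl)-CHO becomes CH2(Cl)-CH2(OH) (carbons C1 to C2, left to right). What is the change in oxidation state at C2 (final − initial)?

-2

Before: C2 has 1 bond to C, 1 bond to H, 2 bonds to O → oxidation state +1.
After: C2 has 1 bond to C, 2 bonds to H, 1 bond to O → oxidation state -1.
Δ = -1 − (+1) = -2, so this is a reduction at C2.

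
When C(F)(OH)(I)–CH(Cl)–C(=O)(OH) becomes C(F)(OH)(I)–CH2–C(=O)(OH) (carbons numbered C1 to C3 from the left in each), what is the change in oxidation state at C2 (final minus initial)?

Before: C2 has 2 bonds to C, 1 bond to H, 1 bond to Cl → oxidation state 0.
After: C2 has 2 bonds to C, 2 bonds to H → oxidation state -2.
Δ = -2 − (0) = -2, so this is a reduction at C2.

-2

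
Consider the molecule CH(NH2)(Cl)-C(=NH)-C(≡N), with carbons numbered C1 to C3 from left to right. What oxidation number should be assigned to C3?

Bonds to more-electronegative neighbours contribute +1 each, bonds to H or metals contribute −1 each, and C–C bonds contribute 0.
C3 has one bond to C (0), a triple bond to N (3×+1 = +3).
Oxidation state = 0 + 3 = +3.

+3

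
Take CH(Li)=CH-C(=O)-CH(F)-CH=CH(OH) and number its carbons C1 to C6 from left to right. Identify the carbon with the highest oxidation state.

Bonds to more-electronegative neighbours contribute +1 each, bonds to H or metals contribute −1 each, and C–C bonds contribute 0. Tallying each carbon:
C1: 2C, 1H, 1Li → 0 − 1 − 1 = -2
C2: 3C, 1H → 0 − 1 = -1
C3: 2C, 2O → 0 + 2 = +2
C4: 2C, 1H, 1F → 0 − 1 + 1 = 0
C5: 3C, 1H → 0 − 1 = -1
C6: 2C, 1H, 1O → 0 − 1 + 1 = 0
The most oxidised carbon is C3 at +2.

C3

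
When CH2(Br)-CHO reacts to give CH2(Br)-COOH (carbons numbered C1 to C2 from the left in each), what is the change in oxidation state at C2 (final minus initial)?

Before: C2 has 1 bond to C, 1 bond to H, 2 bonds to O → oxidation state +1.
After: C2 has 1 bond to C, 3 bonds to O → oxidation state +3.
Δ = +3 − (+1) = +2, so this is an oxidation at C2.

+2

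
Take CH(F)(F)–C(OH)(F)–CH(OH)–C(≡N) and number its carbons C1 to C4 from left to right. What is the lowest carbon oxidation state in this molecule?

0

Bonds to more-electronegative neighbours contribute +1 each, bonds to H or metals contribute −1 each, and C–C bonds contribute 0. Tallying each carbon:
C1: 1C, 1H, 2F → 0 − 1 + 2 = +1
C2: 2C, 1O, 1F → 0 + 1 + 1 = +2
C3: 2C, 1H, 1O → 0 − 1 + 1 = 0
C4: 1C, 3N → 0 + 3 = +3
The lowest value is 0.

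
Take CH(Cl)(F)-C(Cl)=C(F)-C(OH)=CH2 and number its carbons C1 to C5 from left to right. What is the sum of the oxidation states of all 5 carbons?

+2

Each bond to a more electronegative atom (O, N, halogen) counts +1, each bond to a less electronegative atom (H, metal, B, Si) counts −1, and each C–C bond counts 0. Tallying each carbon:
C1: 1C, 1H, 1F, 1Cl → 0 − 1 + 1 + 1 = +1
C2: 3C, 1Cl → 0 + 1 = +1
C3: 3C, 1F → 0 + 1 = +1
C4: 3C, 1O → 0 + 1 = +1
C5: 2C, 2H → 0 − 2 = -2
Sum = +1 + 1 + 1 + 1 − 2 = +2.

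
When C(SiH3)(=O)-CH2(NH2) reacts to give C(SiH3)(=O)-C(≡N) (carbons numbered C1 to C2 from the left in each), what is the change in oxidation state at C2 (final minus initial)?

+4

Before: C2 has 1 bond to C, 2 bonds to H, 1 bond to N → oxidation state -1.
After: C2 has 1 bond to C, 3 bonds to N → oxidation state +3.
Δ = +3 − (-1) = +4, so this is an oxidation at C2.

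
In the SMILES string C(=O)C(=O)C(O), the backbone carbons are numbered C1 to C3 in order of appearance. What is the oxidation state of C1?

C1 has one bond to C (0), one bond to H (-1), a double bond to O (2×+1 = +2).
Oxidation state = 0 − 1 + 2 = +1.

+1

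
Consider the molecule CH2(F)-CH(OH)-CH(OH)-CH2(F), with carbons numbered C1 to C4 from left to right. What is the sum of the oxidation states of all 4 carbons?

-2

Assign +1 per bond to O/N/halogen, −1 per bond to H or an electropositive element, and 0 per bond to carbon. Tallying each carbon:
C1: 1C, 2H, 1F → 0 − 2 + 1 = -1
C2: 2C, 1H, 1O → 0 − 1 + 1 = 0
C3: 2C, 1H, 1O → 0 − 1 + 1 = 0
C4: 1C, 2H, 1F → 0 − 2 + 1 = -1
Sum = -1 + 0 + 0 − 1 = -2.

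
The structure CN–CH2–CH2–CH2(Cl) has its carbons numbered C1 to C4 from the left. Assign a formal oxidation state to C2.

-2

C2 has one bond to C (0), one bond to C (0), one bond to H (-1), one bond to H (-1).
Oxidation state = 0 + 0 − 1 − 1 = -2.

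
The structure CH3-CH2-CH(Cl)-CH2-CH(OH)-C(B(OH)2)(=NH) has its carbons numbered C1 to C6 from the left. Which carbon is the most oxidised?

C6

Tallying each carbon's bonds:
C1: 1C, 3H → 0 − 3 = -3
C2: 2C, 2H → 0 − 2 = -2
C3: 2C, 1H, 1Cl → 0 − 1 + 1 = 0
C4: 2C, 2H → 0 − 2 = -2
C5: 2C, 1H, 1O → 0 − 1 + 1 = 0
C6: 1C, 2N, 1B → 0 + 2 − 1 = +1
The most oxidised carbon is C6 at +1.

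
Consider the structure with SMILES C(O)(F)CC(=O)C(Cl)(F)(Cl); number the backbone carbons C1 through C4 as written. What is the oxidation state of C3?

+2

Assign +1 per bond to O/N/halogen, −1 per bond to H or an electropositive element, and 0 per bond to carbon.
C3 has one bond to C (0), one bond to C (0), a double bond to O (2×+1 = +2).
Oxidation state = 0 + 0 + 2 = +2.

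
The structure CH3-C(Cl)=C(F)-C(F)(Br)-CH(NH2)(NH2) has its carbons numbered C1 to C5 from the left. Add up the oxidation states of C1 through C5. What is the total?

+2

Each bond to a more electronegative atom (O, N, halogen) counts +1, each bond to a less electronegative atom (H, metal, B, Si) counts −1, and each C–C bond counts 0. Tallying each carbon:
C1: 1C, 3H → 0 − 3 = -3
C2: 3C, 1Cl → 0 + 1 = +1
C3: 3C, 1F → 0 + 1 = +1
C4: 2C, 1F, 1Br → 0 + 1 + 1 = +2
C5: 1C, 1H, 2N → 0 − 1 + 2 = +1
Sum = -3 + 1 + 1 + 2 + 1 = +2.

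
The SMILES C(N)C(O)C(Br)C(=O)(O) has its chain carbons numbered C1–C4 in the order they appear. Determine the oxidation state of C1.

Bonds to more-electronegative neighbours contribute +1 each, bonds to H or metals contribute −1 each, and C–C bonds contribute 0.
C1 has one bond to C (0), one bond to N (+1), one bond to H (-1), one bond to H (-1).
Oxidation state = 0 + 1 − 1 − 1 = -1.

-1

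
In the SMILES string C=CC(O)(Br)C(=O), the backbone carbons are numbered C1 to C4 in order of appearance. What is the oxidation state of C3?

C3 has one bond to C (0), one bond to C (0), one bond to O (+1), one bond to Br (+1).
Oxidation state = 0 + 0 + 1 + 1 = +2.

+2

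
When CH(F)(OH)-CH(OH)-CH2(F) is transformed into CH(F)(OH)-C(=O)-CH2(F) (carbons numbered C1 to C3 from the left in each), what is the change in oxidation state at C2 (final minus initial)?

Before: C2 has 2 bonds to C, 1 bond to H, 1 bond to O → oxidation state 0.
After: C2 has 2 bonds to C, 2 bonds to O → oxidation state +2.
Δ = +2 − (0) = +2, so this is an oxidation at C2.

+2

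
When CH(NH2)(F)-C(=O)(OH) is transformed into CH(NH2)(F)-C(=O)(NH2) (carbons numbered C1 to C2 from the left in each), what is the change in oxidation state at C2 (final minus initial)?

0

Before: C2 has 1 bond to C, 3 bonds to O → oxidation state +3.
After: C2 has 1 bond to C, 2 bonds to O, 1 bond to N → oxidation state +3.
Δ = +3 − (+3) = 0, so no net redox change at C2.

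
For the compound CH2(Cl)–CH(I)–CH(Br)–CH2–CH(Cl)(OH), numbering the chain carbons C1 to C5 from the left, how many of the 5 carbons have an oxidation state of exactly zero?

Tallying each carbon's bonds:
C1: 1C, 2H, 1Cl → 0 − 2 + 1 = -1
C2: 2C, 1H, 1I → 0 − 1 + 1 = 0
C3: 2C, 1H, 1Br → 0 − 1 + 1 = 0
C4: 2C, 2H → 0 − 2 = -2
C5: 1C, 1H, 1O, 1Cl → 0 − 1 + 1 + 1 = +1
2 carbons (C2, C3) meet the condition.

2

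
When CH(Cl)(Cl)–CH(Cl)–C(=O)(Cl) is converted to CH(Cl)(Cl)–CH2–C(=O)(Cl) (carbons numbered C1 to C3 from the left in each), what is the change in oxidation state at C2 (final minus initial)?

-2

Before: C2 has 2 bonds to C, 1 bond to H, 1 bond to Cl → oxidation state 0.
After: C2 has 2 bonds to C, 2 bonds to H → oxidation state -2.
Δ = -2 − (0) = -2, so this is a reduction at C2.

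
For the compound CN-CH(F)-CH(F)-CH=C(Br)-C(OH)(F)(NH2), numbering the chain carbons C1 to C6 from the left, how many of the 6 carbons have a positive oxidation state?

Bonds to more-electronegative neighbours contribute +1 each, bonds to H or metals contribute −1 each, and C–C bonds contribute 0. Tallying each carbon:
C1: 1C, 3N → 0 + 3 = +3
C2: 2C, 1H, 1F → 0 − 1 + 1 = 0
C3: 2C, 1H, 1F → 0 − 1 + 1 = 0
C4: 3C, 1H → 0 − 1 = -1
C5: 3C, 1Br → 0 + 1 = +1
C6: 1C, 1O, 1N, 1F → 0 + 1 + 1 + 1 = +3
3 carbons (C1, C5, C6) meet the condition.

3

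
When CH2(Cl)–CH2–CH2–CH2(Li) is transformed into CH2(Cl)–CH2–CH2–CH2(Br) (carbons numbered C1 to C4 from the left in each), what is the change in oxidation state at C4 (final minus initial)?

+2

Before: C4 has 1 bond to C, 2 bonds to H, 1 bond to Li → oxidation state -3.
After: C4 has 1 bond to C, 2 bonds to H, 1 bond to Br → oxidation state -1.
Δ = -1 − (-3) = +2, so this is an oxidation at C4.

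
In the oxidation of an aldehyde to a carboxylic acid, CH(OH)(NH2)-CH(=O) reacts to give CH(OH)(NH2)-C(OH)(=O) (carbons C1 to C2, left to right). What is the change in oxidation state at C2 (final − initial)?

Before: C2 has 1 bond to C, 1 bond to H, 2 bonds to O → oxidation state +1.
After: C2 has 1 bond to C, 3 bonds to O → oxidation state +3.
Δ = +3 − (+1) = +2, so this is an oxidation at C2.

+2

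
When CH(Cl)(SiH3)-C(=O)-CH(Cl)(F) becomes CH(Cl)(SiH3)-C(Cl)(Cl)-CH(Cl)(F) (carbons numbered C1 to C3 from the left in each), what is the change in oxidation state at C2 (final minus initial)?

Before: C2 has 2 bonds to C, 2 bonds to O → oxidation state +2.
After: C2 has 2 bonds to C, 2 bonds to Cl → oxidation state +2.
Δ = +2 − (+2) = 0, so no net redox change at C2.

0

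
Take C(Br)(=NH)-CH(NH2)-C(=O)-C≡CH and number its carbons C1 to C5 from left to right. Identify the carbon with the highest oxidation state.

C1

Each bond to a more electronegative atom (O, N, halogen) counts +1, each bond to a less electronegative atom (H, metal, B, Si) counts −1, and each C–C bond counts 0. Tallying each carbon:
C1: 1C, 2N, 1Br → 0 + 2 + 1 = +3
C2: 2C, 1H, 1N → 0 − 1 + 1 = 0
C3: 2C, 2O → 0 + 2 = +2
C4: 4C → 0 = 0
C5: 3C, 1H → 0 − 1 = -1
The most oxidised carbon is C1 at +3.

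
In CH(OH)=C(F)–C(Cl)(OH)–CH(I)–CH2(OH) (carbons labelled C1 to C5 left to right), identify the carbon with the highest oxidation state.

C3

Tallying each carbon's bonds:
C1: 2C, 1H, 1O → 0 − 1 + 1 = 0
C2: 3C, 1F → 0 + 1 = +1
C3: 2C, 1O, 1Cl → 0 + 1 + 1 = +2
C4: 2C, 1H, 1I → 0 − 1 + 1 = 0
C5: 1C, 2H, 1O → 0 − 2 + 1 = -1
The most oxidised carbon is C3 at +2.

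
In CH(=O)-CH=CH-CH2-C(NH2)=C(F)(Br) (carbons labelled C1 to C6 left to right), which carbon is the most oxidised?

C6

Bonds to more-electronegative neighbours contribute +1 each, bonds to H or metals contribute −1 each, and C–C bonds contribute 0. Tallying each carbon:
C1: 1C, 1H, 2O → 0 − 1 + 2 = +1
C2: 3C, 1H → 0 − 1 = -1
C3: 3C, 1H → 0 − 1 = -1
C4: 2C, 2H → 0 − 2 = -2
C5: 3C, 1N → 0 + 1 = +1
C6: 2C, 1F, 1Br → 0 + 1 + 1 = +2
The most oxidised carbon is C6 at +2.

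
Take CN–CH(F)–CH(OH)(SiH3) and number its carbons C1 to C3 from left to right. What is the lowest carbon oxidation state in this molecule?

-1

Each bond to a more electronegative atom (O, N, halogen) counts +1, each bond to a less electronegative atom (H, metal, B, Si) counts −1, and each C–C bond counts 0. Tallying each carbon:
C1: 1C, 3N → 0 + 3 = +3
C2: 2C, 1H, 1F → 0 − 1 + 1 = 0
C3: 1C, 1H, 1O, 1Si → 0 − 1 + 1 − 1 = -1
The lowest value is -1.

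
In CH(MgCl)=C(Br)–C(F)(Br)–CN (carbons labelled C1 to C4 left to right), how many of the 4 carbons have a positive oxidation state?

3

Tallying each carbon's bonds:
C1: 2C, 1H, 1Mg → 0 − 1 − 1 = -2
C2: 3C, 1Br → 0 + 1 = +1
C3: 2C, 1F, 1Br → 0 + 1 + 1 = +2
C4: 1C, 3N → 0 + 3 = +3
3 carbons (C2, C3, C4) meet the condition.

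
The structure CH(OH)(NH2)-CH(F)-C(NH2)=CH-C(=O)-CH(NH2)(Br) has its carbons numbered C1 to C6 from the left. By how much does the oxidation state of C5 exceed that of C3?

C5: 2C, 2O → 0 + 2 = +2
C3: 3C, 1N → 0 + 1 = +1
Difference: +2 − (+1) = +1.

+1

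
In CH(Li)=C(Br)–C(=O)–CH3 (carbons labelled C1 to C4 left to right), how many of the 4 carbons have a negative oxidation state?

Bonds to more-electronegative neighbours contribute +1 each, bonds to H or metals contribute −1 each, and C–C bonds contribute 0. Tallying each carbon:
C1: 2C, 1H, 1Li → 0 − 1 − 1 = -2
C2: 3C, 1Br → 0 + 1 = +1
C3: 2C, 2O → 0 + 2 = +2
C4: 1C, 3H → 0 − 3 = -3
2 carbons (C1, C4) meet the condition.

2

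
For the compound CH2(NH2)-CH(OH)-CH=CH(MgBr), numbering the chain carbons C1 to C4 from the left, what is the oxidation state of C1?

-1

Count +1 for every bond to an atom more electronegative than carbon and −1 for every bond to one less electronegative; C–C bonds are 0.
C1 has one bond to C (0), one bond to H (-1), one bond to H (-1), one bond to N (+1).
Oxidation state = 0 − 1 − 1 + 1 = -1.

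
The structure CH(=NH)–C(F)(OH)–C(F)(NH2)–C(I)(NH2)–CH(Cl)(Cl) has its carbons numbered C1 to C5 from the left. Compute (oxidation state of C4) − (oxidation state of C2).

0

C4: 2C, 1N, 1I → 0 + 1 + 1 = +2
C2: 2C, 1O, 1F → 0 + 1 + 1 = +2
Difference: +2 − (+2) = 0.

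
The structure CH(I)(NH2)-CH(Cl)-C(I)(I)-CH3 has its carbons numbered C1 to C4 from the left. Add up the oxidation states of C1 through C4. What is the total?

0

Tallying each carbon's bonds:
C1: 1C, 1H, 1N, 1I → 0 − 1 + 1 + 1 = +1
C2: 2C, 1H, 1Cl → 0 − 1 + 1 = 0
C3: 2C, 2I → 0 + 2 = +2
C4: 1C, 3H → 0 − 3 = -3
Sum = +1 + 0 + 2 − 3 = 0.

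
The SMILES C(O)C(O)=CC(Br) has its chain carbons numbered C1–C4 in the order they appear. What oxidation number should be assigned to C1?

C1 has one bond to C (0), one bond to O (+1), one bond to H (-1), one bond to H (-1).
Oxidation state = 0 + 1 − 1 − 1 = -1.

-1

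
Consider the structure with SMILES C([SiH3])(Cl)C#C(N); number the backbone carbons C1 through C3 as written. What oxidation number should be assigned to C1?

Count +1 for every bond to an atom more electronegative than carbon and −1 for every bond to one less electronegative; C–C bonds are 0.
C1 has one bond to C (0), one bond to H (-1), one bond to Si (-1), one bond to Cl (+1).
Oxidation state = 0 − 1 − 1 + 1 = -1.

-1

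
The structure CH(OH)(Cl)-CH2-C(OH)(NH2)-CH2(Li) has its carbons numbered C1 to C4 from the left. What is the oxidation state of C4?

C4 has one bond to C (0), one bond to Li (-1), one bond to H (-1), one bond to H (-1).
Oxidation state = 0 − 1 − 1 − 1 = -3.

-3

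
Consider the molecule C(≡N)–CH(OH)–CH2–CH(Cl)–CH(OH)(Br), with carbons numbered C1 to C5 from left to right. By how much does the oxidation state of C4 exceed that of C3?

+2

C4: 2C, 1H, 1Cl → 0 − 1 + 1 = 0
C3: 2C, 2H → 0 − 2 = -2
Difference: 0 − (-2) = +2.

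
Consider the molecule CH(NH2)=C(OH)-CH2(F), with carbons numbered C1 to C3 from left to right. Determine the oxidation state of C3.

-1

Assign +1 per bond to O/N/halogen, −1 per bond to H or an electropositive element, and 0 per bond to carbon.
C3 has one bond to C (0), one bond to F (+1), one bond to H (-1), one bond to H (-1).
Oxidation state = 0 + 1 − 1 − 1 = -1.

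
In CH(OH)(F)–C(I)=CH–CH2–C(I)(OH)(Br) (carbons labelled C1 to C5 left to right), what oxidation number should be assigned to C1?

C1 has one bond to C (0), one bond to O (+1), one bond to F (+1), one bond to H (-1).
Oxidation state = 0 + 1 + 1 − 1 = +1.

+1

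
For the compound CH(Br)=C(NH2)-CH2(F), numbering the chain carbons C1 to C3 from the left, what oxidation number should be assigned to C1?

Bonds to more-electronegative neighbours contribute +1 each, bonds to H or metals contribute −1 each, and C–C bonds contribute 0.
C1 has a double bond to C (2×0 = 0), one bond to Br (+1), one bond to H (-1).
Oxidation state = 0 + 1 − 1 = 0.

0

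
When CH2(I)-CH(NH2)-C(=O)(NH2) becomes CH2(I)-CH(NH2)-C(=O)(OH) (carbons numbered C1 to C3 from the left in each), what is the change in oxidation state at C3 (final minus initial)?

Before: C3 has 1 bond to C, 2 bonds to O, 1 bond to N → oxidation state +3.
After: C3 has 1 bond to C, 3 bonds to O → oxidation state +3.
Δ = +3 − (+3) = 0, so no net redox change at C3.

0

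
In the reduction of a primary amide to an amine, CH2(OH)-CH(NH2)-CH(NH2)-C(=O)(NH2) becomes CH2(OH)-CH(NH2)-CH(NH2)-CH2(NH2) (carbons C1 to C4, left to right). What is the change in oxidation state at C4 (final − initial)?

Before: C4 has 1 bond to C, 2 bonds to O, 1 bond to N → oxidation state +3.
After: C4 has 1 bond to C, 2 bonds to H, 1 bond to N → oxidation state -1.
Δ = -1 − (+3) = -4, so this is a reduction at C4.

-4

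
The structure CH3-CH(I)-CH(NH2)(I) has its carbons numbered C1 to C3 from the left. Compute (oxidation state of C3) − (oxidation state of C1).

C3: 1C, 1H, 1N, 1I → 0 − 1 + 1 + 1 = +1
C1: 1C, 3H → 0 − 3 = -3
Difference: +1 − (-3) = +4.

+4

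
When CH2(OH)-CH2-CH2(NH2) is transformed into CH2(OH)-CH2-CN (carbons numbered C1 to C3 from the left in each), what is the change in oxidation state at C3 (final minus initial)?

+4

Before: C3 has 1 bond to C, 2 bonds to H, 1 bond to N → oxidation state -1.
After: C3 has 1 bond to C, 3 bonds to N → oxidation state +3.
Δ = +3 − (-1) = +4, so this is an oxidation at C3.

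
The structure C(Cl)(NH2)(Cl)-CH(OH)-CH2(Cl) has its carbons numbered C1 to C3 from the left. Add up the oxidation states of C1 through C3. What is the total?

Tallying each carbon's bonds:
C1: 1C, 1N, 2Cl → 0 + 1 + 2 = +3
C2: 2C, 1H, 1O → 0 − 1 + 1 = 0
C3: 1C, 2H, 1Cl → 0 − 2 + 1 = -1
Sum = +3 + 0 − 1 = +2.

+2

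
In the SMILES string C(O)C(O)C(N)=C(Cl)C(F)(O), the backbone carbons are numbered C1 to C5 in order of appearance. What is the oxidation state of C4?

+1

Each bond to a more electronegative atom (O, N, halogen) counts +1, each bond to a less electronegative atom (H, metal, B, Si) counts −1, and each C–C bond counts 0.
C4 has a double bond to C (2×0 = 0), one bond to C (0), one bond to Cl (+1).
Oxidation state = 0 + 0 + 1 = +1.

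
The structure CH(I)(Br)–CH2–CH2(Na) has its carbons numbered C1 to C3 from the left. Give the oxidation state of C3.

Assign +1 per bond to O/N/halogen, −1 per bond to H or an electropositive element, and 0 per bond to carbon.
C3 has one bond to C (0), one bond to H (-1), one bond to Na (-1), one bond to H (-1).
Oxidation state = 0 − 1 − 1 − 1 = -3.

-3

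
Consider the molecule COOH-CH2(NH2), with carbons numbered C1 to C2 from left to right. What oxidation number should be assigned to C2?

C2 has one bond to C (0), one bond to H (-1), one bond to N (+1), one bond to H (-1).
Oxidation state = 0 − 1 + 1 − 1 = -1.

-1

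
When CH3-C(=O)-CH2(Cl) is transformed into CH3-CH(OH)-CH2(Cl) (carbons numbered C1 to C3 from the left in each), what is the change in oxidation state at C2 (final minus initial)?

Before: C2 has 2 bonds to C, 2 bonds to O → oxidation state +2.
After: C2 has 2 bonds to C, 1 bond to H, 1 bond to O → oxidation state 0.
Δ = 0 − (+2) = -2, so this is a reduction at C2.

-2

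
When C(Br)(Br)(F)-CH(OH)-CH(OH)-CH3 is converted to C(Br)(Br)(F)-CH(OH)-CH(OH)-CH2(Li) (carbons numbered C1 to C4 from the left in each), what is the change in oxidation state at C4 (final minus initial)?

Before: C4 has 1 bond to C, 3 bonds to H → oxidation state -3.
After: C4 has 1 bond to C, 2 bonds to H, 1 bond to Li → oxidation state -3.
Δ = -3 − (-3) = 0, so no net redox change at C4.

0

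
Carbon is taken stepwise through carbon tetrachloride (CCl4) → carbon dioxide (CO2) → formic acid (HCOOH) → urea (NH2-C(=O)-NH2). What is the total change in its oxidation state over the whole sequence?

Carbon oxidation states along the series — carbon tetrachloride: +4, carbon dioxide: +4, formic acid: +2, urea: +4.
Net change = +4 − (+4) = 0.

0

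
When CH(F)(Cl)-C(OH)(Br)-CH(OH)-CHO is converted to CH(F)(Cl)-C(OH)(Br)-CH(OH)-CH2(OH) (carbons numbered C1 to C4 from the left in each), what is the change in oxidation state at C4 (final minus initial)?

Before: C4 has 1 bond to C, 1 bond to H, 2 bonds to O → oxidation state +1.
After: C4 has 1 bond to C, 2 bonds to H, 1 bond to O → oxidation state -1.
Δ = -1 − (+1) = -2, so this is a reduction at C4.

-2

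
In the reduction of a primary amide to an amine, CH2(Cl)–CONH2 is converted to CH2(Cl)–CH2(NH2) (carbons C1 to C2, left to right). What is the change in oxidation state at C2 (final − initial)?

-4

Before: C2 has 1 bond to C, 2 bonds to O, 1 bond to N → oxidation state +3.
After: C2 has 1 bond to C, 2 bonds to H, 1 bond to N → oxidation state -1.
Δ = -1 − (+3) = -4, so this is a reduction at C2.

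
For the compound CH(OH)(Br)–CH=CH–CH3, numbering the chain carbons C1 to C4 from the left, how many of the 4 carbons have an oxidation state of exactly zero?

0

Each bond to a more electronegative atom (O, N, halogen) counts +1, each bond to a less electronegative atom (H, metal, B, Si) counts −1, and each C–C bond counts 0. Tallying each carbon:
C1: 1C, 1H, 1O, 1Br → 0 − 1 + 1 + 1 = +1
C2: 3C, 1H → 0 − 1 = -1
C3: 3C, 1H → 0 − 1 = -1
C4: 1C, 3H → 0 − 3 = -3
0 carbons meet the condition.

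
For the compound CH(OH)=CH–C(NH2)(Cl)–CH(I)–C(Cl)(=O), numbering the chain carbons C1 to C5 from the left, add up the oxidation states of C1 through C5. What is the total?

Tallying each carbon's bonds:
C1: 2C, 1H, 1O → 0 − 1 + 1 = 0
C2: 3C, 1H → 0 − 1 = -1
C3: 2C, 1N, 1Cl → 0 + 1 + 1 = +2
C4: 2C, 1H, 1I → 0 − 1 + 1 = 0
C5: 1C, 2O, 1Cl → 0 + 2 + 1 = +3
Sum = 0 − 1 + 2 + 0 + 3 = +4.

+4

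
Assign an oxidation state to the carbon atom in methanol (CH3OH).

-2

The carbon has one bond to H (-1), one bond to H (-1), one bond to H (-1), one bond to O (+1).
Oxidation state = -1 − 1 − 1 + 1 = -2.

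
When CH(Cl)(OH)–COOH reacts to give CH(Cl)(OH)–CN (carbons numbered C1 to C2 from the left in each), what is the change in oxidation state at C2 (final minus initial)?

Before: C2 has 1 bond to C, 3 bonds to O → oxidation state +3.
After: C2 has 1 bond to C, 3 bonds to N → oxidation state +3.
Δ = +3 − (+3) = 0, so no net redox change at C2.

0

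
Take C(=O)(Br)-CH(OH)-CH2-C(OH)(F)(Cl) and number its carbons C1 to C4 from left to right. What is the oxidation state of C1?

Each bond to a more electronegative atom (O, N, halogen) counts +1, each bond to a less electronegative atom (H, metal, B, Si) counts −1, and each C–C bond counts 0.
C1 has one bond to C (0), a double bond to O (2×+1 = +2), one bond to Br (+1).
Oxidation state = 0 + 2 + 1 = +3.

+3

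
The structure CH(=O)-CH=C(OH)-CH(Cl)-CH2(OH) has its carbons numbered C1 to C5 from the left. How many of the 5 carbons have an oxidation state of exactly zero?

Assign +1 per bond to O/N/halogen, −1 per bond to H or an electropositive element, and 0 per bond to carbon. Tallying each carbon:
C1: 1C, 1H, 2O → 0 − 1 + 2 = +1
C2: 3C, 1H → 0 − 1 = -1
C3: 3C, 1O → 0 + 1 = +1
C4: 2C, 1H, 1Cl → 0 − 1 + 1 = 0
C5: 1C, 2H, 1O → 0 − 2 + 1 = -1
1 carbon (C4) meets the condition.

1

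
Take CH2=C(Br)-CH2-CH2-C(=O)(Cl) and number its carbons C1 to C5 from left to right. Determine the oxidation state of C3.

-2

Count +1 for every bond to an atom more electronegative than carbon and −1 for every bond to one less electronegative; C–C bonds are 0.
C3 has one bond to C (0), one bond to C (0), one bond to H (-1), one bond to H (-1).
Oxidation state = 0 + 0 − 1 − 1 = -2.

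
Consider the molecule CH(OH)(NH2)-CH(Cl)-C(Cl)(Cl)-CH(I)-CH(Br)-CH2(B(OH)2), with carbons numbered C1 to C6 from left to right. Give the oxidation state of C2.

Bonds to more-electronegative neighbours contribute +1 each, bonds to H or metals contribute −1 each, and C–C bonds contribute 0.
C2 has one bond to C (0), one bond to C (0), one bond to H (-1), one bond to Cl (+1).
Oxidation state = 0 + 0 − 1 + 1 = 0.

0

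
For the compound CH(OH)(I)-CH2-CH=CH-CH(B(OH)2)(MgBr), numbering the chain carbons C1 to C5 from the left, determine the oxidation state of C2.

-2

C2 has one bond to C (0), one bond to C (0), one bond to H (-1), one bond to H (-1).
Oxidation state = 0 + 0 − 1 − 1 = -2.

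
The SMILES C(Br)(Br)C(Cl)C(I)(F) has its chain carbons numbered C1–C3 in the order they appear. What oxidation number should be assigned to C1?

+1

C1 has one bond to C (0), one bond to H (-1), one bond to Br (+1), one bond to Br (+1).
Oxidation state = 0 − 1 + 1 + 1 = +1.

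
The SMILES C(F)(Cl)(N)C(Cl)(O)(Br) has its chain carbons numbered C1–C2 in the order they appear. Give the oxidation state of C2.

+3

Each bond to a more electronegative atom (O, N, halogen) counts +1, each bond to a less electronegative atom (H, metal, B, Si) counts −1, and each C–C bond counts 0.
C2 has one bond to C (0), one bond to Cl (+1), one bond to O (+1), one bond to Br (+1).
Oxidation state = 0 + 1 + 1 + 1 = +3.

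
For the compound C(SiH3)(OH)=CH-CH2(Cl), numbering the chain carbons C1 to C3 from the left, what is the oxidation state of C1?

C1 has a double bond to C (2×0 = 0), one bond to Si (-1), one bond to O (+1).
Oxidation state = 0 − 1 + 1 = 0.

0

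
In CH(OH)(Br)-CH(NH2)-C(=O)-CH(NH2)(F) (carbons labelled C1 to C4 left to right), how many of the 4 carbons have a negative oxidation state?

Bonds to more-electronegative neighbours contribute +1 each, bonds to H or metals contribute −1 each, and C–C bonds contribute 0. Tallying each carbon:
C1: 1C, 1H, 1O, 1Br → 0 − 1 + 1 + 1 = +1
C2: 2C, 1H, 1N → 0 − 1 + 1 = 0
C3: 2C, 2O → 0 + 2 = +2
C4: 1C, 1H, 1N, 1F → 0 − 1 + 1 + 1 = +1
0 carbons meet the condition.

0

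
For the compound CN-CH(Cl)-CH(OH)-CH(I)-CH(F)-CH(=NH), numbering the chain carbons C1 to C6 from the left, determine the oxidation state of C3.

Assign +1 per bond to O/N/halogen, −1 per bond to H or an electropositive element, and 0 per bond to carbon.
C3 has one bond to C (0), one bond to C (0), one bond to H (-1), one bond to O (+1).
Oxidation state = 0 + 0 − 1 + 1 = 0.

0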